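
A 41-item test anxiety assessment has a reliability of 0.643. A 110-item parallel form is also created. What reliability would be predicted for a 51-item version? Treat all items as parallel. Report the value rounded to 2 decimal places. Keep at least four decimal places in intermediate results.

Only the ratio of lengths matters: n = 51/41 = 1.2439
r_{51} = n·r / (1 + (n − 1)·r) = 0.7998 / 1.1568 ≈ 0.6914

0.69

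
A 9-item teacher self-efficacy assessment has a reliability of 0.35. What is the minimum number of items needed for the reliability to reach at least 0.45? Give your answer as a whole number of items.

14

Rearranging the Spearman-Brown formula for n,
n = r*(1 − r) / [ r (1 − r*) ]
n = 0.45(1 − 0.35) / [0.35(1 − 0.45)]
n = 0.2925 / 0.1925 ≈ 1.5195
1.5195 × 9 = 13.68 → 14 items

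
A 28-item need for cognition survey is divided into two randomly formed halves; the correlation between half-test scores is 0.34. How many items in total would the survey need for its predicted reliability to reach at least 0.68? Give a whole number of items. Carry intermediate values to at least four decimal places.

Corrected full-test reliability: r_full = 2 × 0.34 / (1 + 0.34) ≈ 0.5075
n = r_tgt(1 − r_full) / [r_full(1 − r_tgt)] = 0.68 × 0.4925 / (0.5075 × 0.32) ≈ 2.0622
Items = 2.0622 × 28 ≈ 57.74 → 58

58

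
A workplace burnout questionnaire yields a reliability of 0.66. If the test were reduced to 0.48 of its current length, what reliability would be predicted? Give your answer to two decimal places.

0.48

By Spearman-Brown, r_new = n r / (1 + (n − 1) r).
r_new = 0.48·0.66 / [1 + (0.48 − 1)·0.66]
r_new = 0.3168 / 0.6568 ≈ 0.4823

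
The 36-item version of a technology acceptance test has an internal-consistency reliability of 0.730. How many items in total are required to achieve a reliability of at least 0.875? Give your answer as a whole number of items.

Invert Spearman-Brown to solve for n:
n = r_target (1 − r_old) / [ r_old (1 − r_target) ]
n = 0.875(1 − 0.730) / [0.730(1 − 0.875)]
  = 0.236250 / 0.091250 = 2.5890
2.5890 × 36 = 93.20 → 94 items

94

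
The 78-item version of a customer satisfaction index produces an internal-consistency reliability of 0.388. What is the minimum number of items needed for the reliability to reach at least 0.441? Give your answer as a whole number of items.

98

n = 0.441 × (1 − 0.388) / [ 0.388 × (1 − 0.441) ]
  = 0.269892 / 0.216892 = 1.2444
Items needed = n × 78 = 1.2444 × 78 ≈ 97.06 → round up to 98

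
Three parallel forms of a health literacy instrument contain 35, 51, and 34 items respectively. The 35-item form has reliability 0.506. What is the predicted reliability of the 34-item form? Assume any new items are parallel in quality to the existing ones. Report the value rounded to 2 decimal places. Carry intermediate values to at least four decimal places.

0.50

The 51-item form is not needed; work directly from the 35-item form with n = 34/35 = 0.9714.
r_{34} = n·r / (1 + (n − 1)·r) = 0.4915 / 0.9855 ≈ 0.4987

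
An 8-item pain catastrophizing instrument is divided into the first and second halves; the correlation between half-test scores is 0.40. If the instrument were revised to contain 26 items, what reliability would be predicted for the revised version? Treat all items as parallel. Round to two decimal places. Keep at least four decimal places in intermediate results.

0.81

Full-test reliability from the split-half r: r_full = 2(0.40)/(1 + 0.40) = 0.5714
Then adjust to 26 items: n = 26/8 = 3.2500
r_new = n·r_full / (1 + (n − 1)·r_full) = 1.8571 / 2.2856 ≈ 0.8125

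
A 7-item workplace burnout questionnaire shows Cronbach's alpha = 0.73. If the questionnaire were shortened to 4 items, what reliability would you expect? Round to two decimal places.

0.61

Length ratio n = 4/7 = 0.5714
r_new = 0.5714·0.73 / [1 + (0.5714 − 1)·0.73]
r_new = 0.4171 / 0.6871 ≈ 0.6070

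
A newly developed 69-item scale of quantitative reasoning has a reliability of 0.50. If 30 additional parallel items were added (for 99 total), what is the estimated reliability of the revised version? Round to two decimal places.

Length ratio n = 99/69 = 1.4348
Spearman-Brown: r_new = n·r / (1 + (n − 1)·r)
r_new = (1.4348 × 0.50) / (1 + (1.4348 − 1) × 0.50)
     = 0.7174 / 1.2174 = 0.5893

0.59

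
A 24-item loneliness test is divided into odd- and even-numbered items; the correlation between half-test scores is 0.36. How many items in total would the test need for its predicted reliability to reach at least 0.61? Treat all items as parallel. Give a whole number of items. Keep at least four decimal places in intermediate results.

Corrected full-test reliability: r_full = 2 × 0.36 / (1 + 0.36) ≈ 0.5294
n = r_tgt(1 − r_full) / [r_full(1 − r_tgt)] = 0.61 × 0.4706 / (0.5294 × 0.39) ≈ 1.3904
Items = 1.3904 × 24 ≈ 33.37 → 34

34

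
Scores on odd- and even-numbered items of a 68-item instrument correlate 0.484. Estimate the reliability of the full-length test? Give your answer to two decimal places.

0.65

Each half is half the length of the full test, so the full test is n = 2 times a half.
r_full = 2r_hh / (1 + r_hh) = 2 × 0.484 / (1 + 0.484)
r_full = 0.9680 / 1.4840 ≈ 0.6523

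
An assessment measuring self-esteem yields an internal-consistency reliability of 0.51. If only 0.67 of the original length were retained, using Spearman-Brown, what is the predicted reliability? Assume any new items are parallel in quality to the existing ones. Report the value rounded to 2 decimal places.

Spearman-Brown: r_new = n·r / (1 + (n − 1)·r)
r_new = 0.67·0.51 / [1 + (0.67 − 1)·0.51]
r_new = 0.3417 / 0.8317 ≈ 0.4108

0.41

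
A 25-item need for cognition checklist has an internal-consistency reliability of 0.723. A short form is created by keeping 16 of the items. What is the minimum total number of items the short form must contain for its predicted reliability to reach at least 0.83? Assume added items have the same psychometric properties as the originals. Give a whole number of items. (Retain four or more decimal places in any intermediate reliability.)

First, r for the 16-item form: n = 16/25 = 0.6400, so r_16 = 0.6400·0.723/(1 + (0.6400 − 1)·0.723) = 0.6255
Length factor from the short form to reach 0.83: n' = 0.83(1 − 0.6255) / [0.6255(1 − 0.83)] ≈ 2.9232
Total items = 2.9232 × 16 = 46.77, rounded up to 47.

47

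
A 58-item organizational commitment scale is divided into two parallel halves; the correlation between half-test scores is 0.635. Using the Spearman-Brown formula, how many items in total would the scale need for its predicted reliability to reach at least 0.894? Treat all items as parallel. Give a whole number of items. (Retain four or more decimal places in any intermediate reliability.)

Corrected full-test reliability: r_full = 2 × 0.635 / (1 + 0.635) ≈ 0.7768
n = r_tgt(1 − r_full) / [r_full(1 − r_tgt)] = 0.894 × 0.2232 / (0.7768 × 0.106) ≈ 2.4234
Required items = 2.4234 × 58 = 140.56, so 141 items.

141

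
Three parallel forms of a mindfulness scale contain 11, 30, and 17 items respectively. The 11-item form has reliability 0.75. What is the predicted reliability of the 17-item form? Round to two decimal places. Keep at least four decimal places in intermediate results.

0.82

Only the ratio of lengths matters: n = 17/11 = 1.5455
r_{17} = n·r / (1 + (n − 1)·r) = 1.1591 / 1.4091 ≈ 0.8226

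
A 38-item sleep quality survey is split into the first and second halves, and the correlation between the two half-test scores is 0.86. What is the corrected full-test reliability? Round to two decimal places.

0.92

Apply the Spearman-Brown correction with n = 2:
r_full = 2r_hh / (1 + r_hh) = 2 × 0.86 / (1 + 0.86)
r_full = 1.7200 / 1.8600 ≈ 0.9247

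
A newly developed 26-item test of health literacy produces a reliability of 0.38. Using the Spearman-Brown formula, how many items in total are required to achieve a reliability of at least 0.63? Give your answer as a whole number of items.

73

Spearman-Brown solved for the length factor n:
n = r_target (1 − r_old) / [ r_old (1 − r_target) ]
n = 0.63 × (1 − 0.38) / [ 0.38 × (1 − 0.63) ]
  = 0.3906 / 0.1406 = 2.7781
Items needed = n × 26 = 2.7781 × 26 ≈ 72.23 → round up to 73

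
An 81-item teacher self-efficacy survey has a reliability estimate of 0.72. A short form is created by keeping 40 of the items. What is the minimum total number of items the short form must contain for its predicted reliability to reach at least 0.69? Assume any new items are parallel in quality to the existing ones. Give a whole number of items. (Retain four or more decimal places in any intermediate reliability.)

Short-form reliability: n = 40/81 = 0.4938; r_40 = n·r/(1+(n−1)r) ≈ 0.5594
Then solve for n' with r_old = 0.5594, r_target = 0.69: n' = 0.69(1 − 0.5594)/[0.5594(1 − 0.69)] = 1.7531
Items = 1.7531 × 40 ≈ 70.12 → 71

71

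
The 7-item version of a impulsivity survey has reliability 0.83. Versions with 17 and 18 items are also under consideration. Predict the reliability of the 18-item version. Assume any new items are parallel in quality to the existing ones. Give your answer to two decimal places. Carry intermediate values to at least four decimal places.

0.93

Only the ratio of lengths matters: n = 18/7 = 2.5714
r_{18} = n·r / (1 + (n − 1)·r) = 2.1343 / 2.3043 ≈ 0.9262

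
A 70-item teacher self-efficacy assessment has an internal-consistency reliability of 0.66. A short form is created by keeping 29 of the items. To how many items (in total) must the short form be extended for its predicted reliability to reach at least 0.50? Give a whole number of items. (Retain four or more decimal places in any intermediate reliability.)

37

Short-form reliability: n = 29/70 = 0.4143; r_29 = n·r/(1+(n−1)r) ≈ 0.4457
Length factor from the short form to reach 0.50: n' = 0.50(1 − 0.4457) / [0.4457(1 − 0.50)] ≈ 1.2437
Items = 1.2437 × 29 ≈ 36.07 → 37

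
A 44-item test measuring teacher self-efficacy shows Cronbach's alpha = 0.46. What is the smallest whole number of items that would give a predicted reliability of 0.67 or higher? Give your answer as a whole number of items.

Invert Spearman-Brown to solve for n:
n = r_target (1 − r_old) / [ r_old (1 − r_target) ]
n = 0.67 × (1 − 0.46) / [ 0.46 × (1 − 0.67) ]
  = 0.3618 / 0.1518 = 2.3834
2.3834 × 44 = 104.87 → 105 items

105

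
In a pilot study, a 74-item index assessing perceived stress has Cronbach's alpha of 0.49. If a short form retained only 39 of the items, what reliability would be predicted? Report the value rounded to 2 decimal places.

0.34

Length ratio n = 39/74 = 0.527
Apply the Spearman-Brown prophecy formula, r' = nr / [1 + (n − 1)r]:
r_new = (0.527 × 0.49) / (1 + (0.527 − 1) × 0.49)
     = 0.2582 / 0.7682 = 0.3361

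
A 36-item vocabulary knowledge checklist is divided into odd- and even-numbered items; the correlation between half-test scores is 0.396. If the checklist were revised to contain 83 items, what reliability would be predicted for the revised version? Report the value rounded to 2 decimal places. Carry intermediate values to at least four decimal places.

0.75

First correct the split-half correlation to full-test reliability: r_full = 2 × 0.396 / (1 + 0.396) ≈ 0.5673
Then adjust to 83 items: n = 83/36 = 2.3056
r_new = n·r_full / (1 + (n − 1)·r_full) = 1.3080 / 1.7407 ≈ 0.7514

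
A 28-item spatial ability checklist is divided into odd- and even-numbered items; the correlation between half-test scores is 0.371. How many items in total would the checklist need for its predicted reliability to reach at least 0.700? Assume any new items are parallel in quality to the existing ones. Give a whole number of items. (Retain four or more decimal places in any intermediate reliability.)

r_full = 2(0.371)/(1 + 0.371) = 0.5412
n = r_tgt(1 − r_full) / [r_full(1 − r_tgt)] = 0.700 × 0.4588 / (0.5412 × 0.300) ≈ 1.9781
Required items = 1.9781 × 28 = 55.39, so 56 items.

56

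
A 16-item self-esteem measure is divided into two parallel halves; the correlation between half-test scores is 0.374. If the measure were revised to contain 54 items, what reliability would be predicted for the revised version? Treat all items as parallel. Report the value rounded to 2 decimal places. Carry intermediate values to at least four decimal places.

Spearman-Brown correction (n = 2): r_full = 2·0.374/(1 + 0.374) = 0.5444
Then adjust to 54 items: n = 54/16 = 3.3750
r_new = n·r_full / (1 + (n − 1)·r_full) = 1.8374 / 2.2930 ≈ 0.8013

0.80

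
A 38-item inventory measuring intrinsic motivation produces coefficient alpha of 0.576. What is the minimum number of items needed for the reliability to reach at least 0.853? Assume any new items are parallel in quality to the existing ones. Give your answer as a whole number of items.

163

Spearman-Brown solved for the length factor n:
n = r*(1 − r) / [ r (1 − r*) ]
n = 0.853(1 − 0.576) / [0.576(1 − 0.853)]
n = 0.361672 / 0.084672 ≈ 4.2714
4.2714 × 38 = 162.31 → 163 items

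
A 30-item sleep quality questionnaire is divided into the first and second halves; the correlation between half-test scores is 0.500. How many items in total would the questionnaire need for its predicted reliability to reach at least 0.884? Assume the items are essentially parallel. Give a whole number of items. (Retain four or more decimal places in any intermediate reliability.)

115

Corrected full-test reliability: r_full = 2 × 0.500 / (1 + 0.500) ≈ 0.6667
Solve Spearman-Brown for n: n = 0.884(1 − 0.6667) / [0.6667(1 − 0.884)] = 3.8098
Required items = 3.8098 × 30 = 114.29, so 115 items.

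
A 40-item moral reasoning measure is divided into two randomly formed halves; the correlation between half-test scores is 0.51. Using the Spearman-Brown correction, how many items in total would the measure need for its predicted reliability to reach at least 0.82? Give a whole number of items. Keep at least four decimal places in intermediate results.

88

r_full = 2(0.51)/(1 + 0.51) = 0.6755
Solve Spearman-Brown for n: n = 0.82(1 − 0.6755) / [0.6755(1 − 0.82)] = 2.1884
Required items = 2.1884 × 40 = 87.54, so 88 items.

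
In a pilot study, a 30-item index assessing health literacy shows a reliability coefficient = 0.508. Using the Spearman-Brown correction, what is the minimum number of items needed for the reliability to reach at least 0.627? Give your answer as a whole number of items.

Invert Spearman-Brown to solve for n:
n = r_target (1 − r_old) / [ r_old (1 − r_target) ]
n = [0.627 × 0.492] / [0.508 × 0.373]
n = 0.308484 / 0.189484 ≈ 1.6280
1.6280 × 30 = 48.84 → 49 items

49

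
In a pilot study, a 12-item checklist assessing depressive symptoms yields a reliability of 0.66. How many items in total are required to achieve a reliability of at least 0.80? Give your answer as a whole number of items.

25

Invert Spearman-Brown to solve for n:
n = r_target (1 − r_old) / [ r_old (1 − r_target) ]
n = 0.80 × (1 − 0.66) / [ 0.66 × (1 − 0.80) ]
n = 0.2720 / 0.1320 ≈ 2.0606
Items needed = n × 12 = 2.0606 × 12 ≈ 24.73 → round up to 25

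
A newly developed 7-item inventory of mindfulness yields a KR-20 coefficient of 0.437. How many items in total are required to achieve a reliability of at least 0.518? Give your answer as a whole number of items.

n = 0.518 × (1 − 0.437) / [ 0.437 × (1 − 0.518) ]
  = 0.291634 / 0.210634 = 1.3846
Items needed = n × 7 = 1.3846 × 7 ≈ 9.69 → round up to 10

10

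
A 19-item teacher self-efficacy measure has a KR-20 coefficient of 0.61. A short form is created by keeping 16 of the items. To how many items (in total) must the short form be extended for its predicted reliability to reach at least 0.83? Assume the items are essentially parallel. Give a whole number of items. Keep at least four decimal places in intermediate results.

60

Short-form reliability: n = 16/19 = 0.8421; r_16 = n·r/(1+(n−1)r) ≈ 0.5684
Length factor from the short form to reach 0.83: n' = 0.83(1 − 0.5684) / [0.5684(1 − 0.83)] ≈ 3.7073
Items = 3.7073 × 16 ≈ 59.32 → 60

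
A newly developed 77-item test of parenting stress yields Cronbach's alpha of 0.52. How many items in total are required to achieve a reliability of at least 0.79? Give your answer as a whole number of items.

n = [0.79 × 0.48] / [0.52 × 0.21]
n = 0.3792 / 0.1092 ≈ 3.4725
Items needed = n × 77 = 3.4725 × 77 ≈ 267.38 → round up to 268

268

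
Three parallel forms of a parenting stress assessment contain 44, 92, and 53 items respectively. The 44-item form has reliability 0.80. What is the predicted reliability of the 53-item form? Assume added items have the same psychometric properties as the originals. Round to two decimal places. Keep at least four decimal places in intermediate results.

0.83

Only the ratio of lengths matters: n = 53/44 = 1.2045
r_{53} = n·r / (1 + (n − 1)·r) = 0.9636 / 1.1636 ≈ 0.8281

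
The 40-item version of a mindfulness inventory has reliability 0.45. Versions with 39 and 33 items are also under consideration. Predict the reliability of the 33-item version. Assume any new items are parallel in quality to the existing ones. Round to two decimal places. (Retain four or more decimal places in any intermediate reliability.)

The 39-item form is not needed; work directly from the 40-item form with n = 33/40 = 0.8250.
r_{33} = n·r / (1 + (n − 1)·r) = 0.3712 / 0.9213 ≈ 0.4029

0.40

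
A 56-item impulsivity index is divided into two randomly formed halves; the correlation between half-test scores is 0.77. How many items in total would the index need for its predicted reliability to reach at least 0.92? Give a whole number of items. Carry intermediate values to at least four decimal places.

r_full = 2(0.77)/(1 + 0.77) = 0.8701
Solve Spearman-Brown for n: n = 0.92(1 − 0.8701) / [0.8701(1 − 0.92)] = 1.7169
Required items = 1.7169 × 56 = 96.15, so 97 items.

97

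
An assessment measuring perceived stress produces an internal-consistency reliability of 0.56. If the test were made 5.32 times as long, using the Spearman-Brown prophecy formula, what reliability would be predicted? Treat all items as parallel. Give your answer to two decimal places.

0.87

By Spearman-Brown, r_new = n r / (1 + (n − 1) r).
r_new = 5.32·0.56 / [1 + (5.32 − 1)·0.56]
r_new = 2.9792 / 3.4192 ≈ 0.8713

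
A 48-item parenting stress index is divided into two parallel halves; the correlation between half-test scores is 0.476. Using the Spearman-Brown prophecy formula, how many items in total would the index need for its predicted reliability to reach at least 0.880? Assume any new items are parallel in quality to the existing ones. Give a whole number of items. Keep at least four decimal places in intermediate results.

194

Corrected full-test reliability: r_full = 2 × 0.476 / (1 + 0.476) ≈ 0.6450
Solve Spearman-Brown for n: n = 0.880(1 − 0.6450) / [0.6450(1 − 0.880)] = 4.0362
Required items = 4.0362 × 48 = 193.74, so 194 items.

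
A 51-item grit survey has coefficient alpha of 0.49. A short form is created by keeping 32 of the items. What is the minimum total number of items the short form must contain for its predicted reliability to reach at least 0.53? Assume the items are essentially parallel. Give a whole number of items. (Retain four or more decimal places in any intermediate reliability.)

First, r for the 32-item form: n = 32/51 = 0.6275, so r_32 = 0.6275·0.49/(1 + (0.6275 − 1)·0.49) = 0.3761
Then solve for n' with r_old = 0.3761, r_target = 0.53: n' = 0.53(1 − 0.3761)/[0.3761(1 − 0.53)] = 1.8706
Items = 1.8706 × 32 ≈ 59.86 → 60

60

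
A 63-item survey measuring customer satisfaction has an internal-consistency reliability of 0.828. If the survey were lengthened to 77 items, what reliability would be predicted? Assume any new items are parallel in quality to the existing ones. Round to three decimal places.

0.855

The new length is 77/63 = 1.2222 times the old.
By Spearman-Brown, r_new = n r / (1 + (n − 1) r).
r_new = 1.2222·0.828 / [1 + (1.2222 − 1)·0.828]
r_new = 1.0120 / 1.1840 ≈ 0.8547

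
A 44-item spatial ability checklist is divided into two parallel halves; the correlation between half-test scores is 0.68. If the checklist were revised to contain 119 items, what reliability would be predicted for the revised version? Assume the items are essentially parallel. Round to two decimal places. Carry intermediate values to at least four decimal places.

First correct the split-half correlation to full-test reliability: r_full = 2 × 0.68 / (1 + 0.68) ≈ 0.8095
Then adjust to 119 items: n = 119/44 = 2.7045
r_new = n·r_full / (1 + (n − 1)·r_full) = 2.1893 / 2.3798 ≈ 0.9200

0.92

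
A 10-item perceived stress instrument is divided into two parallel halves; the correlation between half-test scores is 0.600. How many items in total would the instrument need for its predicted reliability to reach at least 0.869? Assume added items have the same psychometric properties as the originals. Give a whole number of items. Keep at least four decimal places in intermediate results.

23

Corrected full-test reliability: r_full = 2 × 0.600 / (1 + 0.600) ≈ 0.7500
Solve Spearman-Brown for n: n = 0.869(1 − 0.7500) / [0.7500(1 − 0.869)] = 2.2112
Required items = 2.2112 × 10 = 22.11, so 23 items.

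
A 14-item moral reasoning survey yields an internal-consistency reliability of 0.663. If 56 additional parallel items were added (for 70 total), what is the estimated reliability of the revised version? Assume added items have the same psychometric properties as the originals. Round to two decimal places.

n = 70/14 = 5
r_new = 5·0.663 / [1 + (5 − 1)·0.663]
r_new = 3.3150 / 3.6520 ≈ 0.9077

0.91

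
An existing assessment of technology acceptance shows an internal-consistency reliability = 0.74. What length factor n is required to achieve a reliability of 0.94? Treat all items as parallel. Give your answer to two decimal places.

Spearman-Brown solved for the length factor n:
n = r_target (1 − r_old) / [ r_old (1 − r_target) ]
n = [0.94 × 0.26] / [0.74 × 0.06]
n = 0.2444 / 0.0444 ≈ 5.5045

5.50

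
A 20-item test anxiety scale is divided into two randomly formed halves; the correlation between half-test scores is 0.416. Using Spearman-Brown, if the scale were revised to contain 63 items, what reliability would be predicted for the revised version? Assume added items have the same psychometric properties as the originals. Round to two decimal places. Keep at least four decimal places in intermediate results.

0.82

Full-test reliability from the split-half r: r_full = 2(0.416)/(1 + 0.416) = 0.5876
Length factor from 20 to 63 items: n = 63/20 = 3.1500
r_new = n·r_full / (1 + (n − 1)·r_full) = 1.8509 / 2.2633 ≈ 0.8178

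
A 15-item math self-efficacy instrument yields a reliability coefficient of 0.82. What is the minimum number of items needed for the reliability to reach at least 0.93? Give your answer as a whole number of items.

44

Invert Spearman-Brown to solve for n:
n = r*(1 − r) / [ r (1 − r*) ]
n = 0.93(1 − 0.82) / [0.82(1 − 0.93)]
n = 0.1674 / 0.0574 ≈ 2.9164
So the test needs 2.9164 × 15 ≈ 43.75 items; rounding up, 44.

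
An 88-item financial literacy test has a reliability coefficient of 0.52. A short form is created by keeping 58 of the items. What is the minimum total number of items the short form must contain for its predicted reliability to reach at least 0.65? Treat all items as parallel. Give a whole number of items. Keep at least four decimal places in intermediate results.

151

Short-form reliability: n = 58/88 = 0.6591; r_58 = n·r/(1+(n−1)r) ≈ 0.4166
Then solve for n' with r_old = 0.4166, r_target = 0.65: n' = 0.65(1 − 0.4166)/[0.4166(1 − 0.65)] = 2.6007
Total items = 2.6007 × 58 = 150.84, rounded up to 151.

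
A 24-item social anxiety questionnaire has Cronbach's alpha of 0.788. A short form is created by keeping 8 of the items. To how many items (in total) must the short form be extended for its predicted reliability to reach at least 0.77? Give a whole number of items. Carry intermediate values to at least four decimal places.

22

First, r for the 8-item form: n = 8/24 = 0.3333, so r_8 = 0.3333·0.788/(1 + (0.3333 − 1)·0.788) = 0.5533
Length factor from the short form to reach 0.77: n' = 0.77(1 − 0.5533) / [0.5533(1 − 0.77)] ≈ 2.7028
Total items = 2.7028 × 8 = 21.62, rounded up to 22.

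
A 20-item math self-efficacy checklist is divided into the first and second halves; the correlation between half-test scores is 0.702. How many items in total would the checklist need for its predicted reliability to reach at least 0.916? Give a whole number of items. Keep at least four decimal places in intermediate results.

r_full = 2(0.702)/(1 + 0.702) = 0.8249
Solve Spearman-Brown for n: n = 0.916(1 − 0.8249) / [0.8249(1 − 0.916)] = 2.3147
Required items = 2.3147 × 20 = 46.29, so 47 items.

47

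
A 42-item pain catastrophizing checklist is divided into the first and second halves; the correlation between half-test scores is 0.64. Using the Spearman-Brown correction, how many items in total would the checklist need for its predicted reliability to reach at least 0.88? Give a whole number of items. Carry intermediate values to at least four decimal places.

Corrected full-test reliability: r_full = 2 × 0.64 / (1 + 0.64) ≈ 0.7805
Solve Spearman-Brown for n: n = 0.88(1 − 0.7805) / [0.7805(1 − 0.88)] = 2.0624
Items = 2.0624 × 42 ≈ 86.62 → 87

87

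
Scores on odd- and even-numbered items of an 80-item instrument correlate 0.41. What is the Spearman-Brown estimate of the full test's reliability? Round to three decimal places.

r_full = 2r_hh / (1 + r_hh) = 2 × 0.41 / (1 + 0.41)
r_full = 0.8200 / 1.4100 ≈ 0.5816

0.582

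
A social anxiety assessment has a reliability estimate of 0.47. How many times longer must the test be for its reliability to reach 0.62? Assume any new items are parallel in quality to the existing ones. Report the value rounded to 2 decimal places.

Spearman-Brown solved for the length factor n:
n = r*(1 − r) / [ r (1 − r*) ]
n = [0.62 × 0.53] / [0.47 × 0.38]
n = 0.3286 / 0.1786 ≈ 1.8399

1.84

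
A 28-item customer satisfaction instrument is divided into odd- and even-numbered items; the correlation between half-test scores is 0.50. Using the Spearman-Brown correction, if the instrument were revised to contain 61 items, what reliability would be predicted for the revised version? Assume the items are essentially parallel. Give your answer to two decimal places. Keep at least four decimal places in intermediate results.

0.81

Full-test reliability from the split-half r: r_full = 2(0.50)/(1 + 0.50) = 0.6667
Then adjust to 61 items: n = 61/28 = 2.1786
r_new = n·r_full / (1 + (n − 1)·r_full) = 1.4525 / 1.7858 ≈ 0.8134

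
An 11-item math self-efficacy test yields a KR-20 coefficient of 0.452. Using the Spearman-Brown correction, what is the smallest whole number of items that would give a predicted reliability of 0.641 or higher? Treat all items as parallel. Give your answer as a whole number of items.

Invert Spearman-Brown to solve for n:
n = r*(1 − r) / [ r (1 − r*) ]
n = 0.641 × (1 − 0.452) / [ 0.452 × (1 − 0.641) ]
  = 0.351268 / 0.162268 = 2.1647
2.1647 × 11 = 23.81 → 24 items

24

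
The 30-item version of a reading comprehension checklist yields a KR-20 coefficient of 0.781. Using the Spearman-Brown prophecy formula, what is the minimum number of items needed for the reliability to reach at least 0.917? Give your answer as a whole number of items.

n = 0.917 × (1 − 0.781) / [ 0.781 × (1 − 0.917) ]
n = 0.200823 / 0.064823 ≈ 3.0980
3.0980 × 30 = 92.94 → 93 items

93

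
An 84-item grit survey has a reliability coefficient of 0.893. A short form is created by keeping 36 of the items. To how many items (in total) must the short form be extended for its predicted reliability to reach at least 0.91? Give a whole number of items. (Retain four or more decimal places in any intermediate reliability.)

102

Short-form reliability: n = 36/84 = 0.4286; r_36 = n·r/(1+(n−1)r) ≈ 0.7815
Then solve for n' with r_old = 0.7815, r_target = 0.91: n' = 0.91(1 − 0.7815)/[0.7815(1 − 0.91)] = 2.8270
Total items = 2.8270 × 36 = 101.77, rounded up to 102.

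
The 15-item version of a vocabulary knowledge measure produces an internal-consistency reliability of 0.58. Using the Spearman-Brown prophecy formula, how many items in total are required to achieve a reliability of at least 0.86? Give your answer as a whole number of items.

67

Spearman-Brown solved for the length factor n:
n = r_target (1 − r_old) / [ r_old (1 − r_target) ]
n = 0.86 × (1 − 0.58) / [ 0.58 × (1 − 0.86) ]
  = 0.3612 / 0.0812 = 4.4483
So the test needs 4.4483 × 15 ≈ 66.72 items; rounding up, 67.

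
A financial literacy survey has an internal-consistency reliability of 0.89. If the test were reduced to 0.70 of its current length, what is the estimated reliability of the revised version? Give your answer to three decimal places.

0.850

Spearman-Brown: r_new = n·r / (1 + (n − 1)·r)
r_new = (0.7 × 0.89) / (1 + (0.7 − 1) × 0.89)
     = 0.6230 / 0.7330 = 0.8499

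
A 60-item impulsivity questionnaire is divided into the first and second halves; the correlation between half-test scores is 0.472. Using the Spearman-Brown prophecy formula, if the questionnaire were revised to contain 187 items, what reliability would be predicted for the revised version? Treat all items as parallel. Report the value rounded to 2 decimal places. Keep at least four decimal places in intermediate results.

First correct the split-half correlation to full-test reliability: r_full = 2 × 0.472 / (1 + 0.472) ≈ 0.6413
Length factor from 60 to 187 items: n = 187/60 = 3.1167
r_new = n·r_full / (1 + (n − 1)·r_full) = 1.9987 / 2.3574 ≈ 0.8478

0.85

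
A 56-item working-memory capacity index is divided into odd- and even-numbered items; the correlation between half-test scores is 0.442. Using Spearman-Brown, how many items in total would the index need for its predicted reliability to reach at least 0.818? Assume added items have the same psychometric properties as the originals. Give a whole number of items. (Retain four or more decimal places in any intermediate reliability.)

Corrected full-test reliability: r_full = 2 × 0.442 / (1 + 0.442) ≈ 0.6130
n = r_tgt(1 − r_full) / [r_full(1 − r_tgt)] = 0.818 × 0.3870 / (0.6130 × 0.182) ≈ 2.8375
Items = 2.8375 × 56 ≈ 158.90 → 159

159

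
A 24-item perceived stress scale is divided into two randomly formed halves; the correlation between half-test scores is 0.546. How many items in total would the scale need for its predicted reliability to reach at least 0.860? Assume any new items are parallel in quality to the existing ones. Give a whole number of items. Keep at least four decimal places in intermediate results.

62

Corrected full-test reliability: r_full = 2 × 0.546 / (1 + 0.546) ≈ 0.7063
n = r_tgt(1 − r_full) / [r_full(1 − r_tgt)] = 0.860 × 0.2937 / (0.7063 × 0.140) ≈ 2.5544
Items = 2.5544 × 24 ≈ 61.31 → 62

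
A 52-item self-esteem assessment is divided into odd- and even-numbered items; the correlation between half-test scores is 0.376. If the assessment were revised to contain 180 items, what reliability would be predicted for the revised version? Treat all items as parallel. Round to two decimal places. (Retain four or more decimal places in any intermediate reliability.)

Spearman-Brown correction (n = 2): r_full = 2·0.376/(1 + 0.376) = 0.5465
Length factor from 52 to 180 items: n = 180/52 = 3.4615
r_new = n·r_full / (1 + (n − 1)·r_full) = 1.8917 / 2.3452 ≈ 0.8066

0.81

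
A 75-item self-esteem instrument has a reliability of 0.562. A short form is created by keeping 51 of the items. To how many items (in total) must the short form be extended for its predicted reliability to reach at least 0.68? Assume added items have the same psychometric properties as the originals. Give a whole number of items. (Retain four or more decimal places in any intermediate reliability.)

125

Short-form reliability: n = 51/75 = 0.6800; r_51 = n·r/(1+(n−1)r) ≈ 0.4660
Length factor from the short form to reach 0.68: n' = 0.68(1 − 0.4660) / [0.4660(1 − 0.68)] ≈ 2.4351
Items = 2.4351 × 51 ≈ 124.19 → 125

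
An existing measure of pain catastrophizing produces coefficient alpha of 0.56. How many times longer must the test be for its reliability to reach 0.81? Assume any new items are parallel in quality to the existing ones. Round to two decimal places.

3.35

Rearranging the Spearman-Brown formula for n,
n = r_target (1 − r_old) / [ r_old (1 − r_target) ]
n = 0.81 × (1 − 0.56) / [ 0.56 × (1 − 0.81) ]
  = 0.3564 / 0.1064 = 3.3496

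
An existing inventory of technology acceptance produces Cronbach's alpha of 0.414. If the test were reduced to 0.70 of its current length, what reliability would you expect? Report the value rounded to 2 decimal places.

By Spearman-Brown, r_new = n r / (1 + (n − 1) r).
r_new = (0.7 × 0.414) / (1 + (0.7 − 1) × 0.414)
r_new = 0.2898 / 0.8758 ≈ 0.3309

0.33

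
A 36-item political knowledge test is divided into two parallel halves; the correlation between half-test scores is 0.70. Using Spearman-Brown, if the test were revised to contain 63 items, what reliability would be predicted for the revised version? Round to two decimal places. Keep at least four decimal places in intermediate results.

0.89

Spearman-Brown correction (n = 2): r_full = 2·0.70/(1 + 0.70) = 0.8235
Length factor from 36 to 63 items: n = 63/36 = 1.7500
r_new = n·r_full / (1 + (n − 1)·r_full) = 1.4411 / 1.6176 ≈ 0.8909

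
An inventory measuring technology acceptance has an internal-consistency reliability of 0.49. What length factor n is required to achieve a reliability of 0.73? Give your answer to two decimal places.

Invert Spearman-Brown to solve for n:
n = r*(1 − r) / [ r (1 − r*) ]
n = 0.73(1 − 0.49) / [0.49(1 − 0.73)]
n = 0.3723 / 0.1323 ≈ 2.8141

2.81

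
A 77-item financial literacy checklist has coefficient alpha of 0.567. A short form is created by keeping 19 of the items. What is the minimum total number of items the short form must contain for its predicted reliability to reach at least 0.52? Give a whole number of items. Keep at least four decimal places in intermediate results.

64

Short-form reliability: n = 19/77 = 0.2468; r_19 = n·r/(1+(n−1)r) ≈ 0.2442
Length factor from the short form to reach 0.52: n' = 0.52(1 − 0.2442) / [0.2442(1 − 0.52)] ≈ 3.3529
Items = 3.3529 × 19 ≈ 63.71 → 64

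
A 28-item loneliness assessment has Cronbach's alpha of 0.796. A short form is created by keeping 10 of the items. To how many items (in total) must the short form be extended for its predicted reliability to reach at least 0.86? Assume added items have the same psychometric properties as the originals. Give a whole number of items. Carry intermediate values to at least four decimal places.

45

Short-form reliability: n = 10/28 = 0.3571; r_10 = n·r/(1+(n−1)r) ≈ 0.5822
Length factor from the short form to reach 0.86: n' = 0.86(1 − 0.5822) / [0.5822(1 − 0.86)] ≈ 4.4083
Items = 4.4083 × 10 ≈ 44.08 → 45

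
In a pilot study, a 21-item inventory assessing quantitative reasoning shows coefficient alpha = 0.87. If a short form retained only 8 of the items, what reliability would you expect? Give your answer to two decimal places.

Length ratio n = 8/21 = 0.381
Spearman-Brown: r_new = n·r / (1 + (n − 1)·r)
r_new = 0.381·0.87 / [1 + (0.381 − 1)·0.87]
     = 0.3315 / 0.4615 = 0.7183

0.72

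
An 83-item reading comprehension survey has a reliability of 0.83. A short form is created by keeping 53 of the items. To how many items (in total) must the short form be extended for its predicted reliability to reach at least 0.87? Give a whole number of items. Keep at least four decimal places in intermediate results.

First, r for the 53-item form: n = 53/83 = 0.6386, so r_53 = 0.6386·0.83/(1 + (0.6386 − 1)·0.83) = 0.7572
Length factor from the short form to reach 0.87: n' = 0.87(1 − 0.7572) / [0.7572(1 − 0.87)] ≈ 2.1459
Items = 2.1459 × 53 ≈ 113.73 → 114

114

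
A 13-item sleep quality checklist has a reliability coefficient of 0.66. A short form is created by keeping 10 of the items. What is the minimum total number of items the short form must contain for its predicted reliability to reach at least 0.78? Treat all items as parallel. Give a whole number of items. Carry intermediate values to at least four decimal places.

Short-form reliability: n = 10/13 = 0.7692; r_10 = n·r/(1+(n−1)r) ≈ 0.5989
Then solve for n' with r_old = 0.5989, r_target = 0.78: n' = 0.78(1 − 0.5989)/[0.5989(1 − 0.78)] = 2.3745
Total items = 2.3745 × 10 = 23.74, rounded up to 24.

24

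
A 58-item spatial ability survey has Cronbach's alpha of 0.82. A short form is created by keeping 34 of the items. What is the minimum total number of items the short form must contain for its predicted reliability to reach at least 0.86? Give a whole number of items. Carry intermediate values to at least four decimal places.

Short-form reliability: n = 34/58 = 0.5862; r_34 = n·r/(1+(n−1)r) ≈ 0.7276
Length factor from the short form to reach 0.86: n' = 0.86(1 − 0.7276) / [0.7276(1 − 0.86)] ≈ 2.2998
Total items = 2.2998 × 34 = 78.19, rounded up to 79.

79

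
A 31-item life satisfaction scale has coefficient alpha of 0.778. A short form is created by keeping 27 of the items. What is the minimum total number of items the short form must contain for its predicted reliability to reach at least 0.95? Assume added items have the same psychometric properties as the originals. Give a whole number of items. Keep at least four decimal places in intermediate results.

169

First, r for the 27-item form: n = 27/31 = 0.8710, so r_27 = 0.8710·0.778/(1 + (0.8710 − 1)·0.778) = 0.7532
Length factor from the short form to reach 0.95: n' = 0.95(1 − 0.7532) / [0.7532(1 − 0.95)] ≈ 6.2257
Total items = 6.2257 × 27 = 168.09, rounded up to 169.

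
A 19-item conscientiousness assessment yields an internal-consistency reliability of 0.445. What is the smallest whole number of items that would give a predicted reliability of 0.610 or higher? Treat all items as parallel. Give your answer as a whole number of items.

38

n = [0.610 × 0.555] / [0.445 × 0.390]
n = 0.338550 / 0.173550 ≈ 1.9507
1.9507 × 19 = 37.06 → 38 items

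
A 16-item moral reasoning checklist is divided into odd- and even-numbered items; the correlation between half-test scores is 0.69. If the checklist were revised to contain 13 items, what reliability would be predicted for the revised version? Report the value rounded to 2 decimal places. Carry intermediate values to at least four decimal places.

Full-test reliability from the split-half r: r_full = 2(0.69)/(1 + 0.69) = 0.8166
Then adjust to 13 items: n = 13/16 = 0.8125
r_new = n·r_full / (1 + (n − 1)·r_full) = 0.6635 / 0.8469 ≈ 0.7834

0.78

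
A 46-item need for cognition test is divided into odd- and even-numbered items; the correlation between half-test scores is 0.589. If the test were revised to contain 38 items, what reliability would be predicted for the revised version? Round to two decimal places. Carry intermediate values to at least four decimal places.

Full-test reliability from the split-half r: r_full = 2(0.589)/(1 + 0.589) = 0.7413
Then adjust to 38 items: n = 38/46 = 0.8261
r_new = n·r_full / (1 + (n − 1)·r_full) = 0.6124 / 0.8711 ≈ 0.7030

0.70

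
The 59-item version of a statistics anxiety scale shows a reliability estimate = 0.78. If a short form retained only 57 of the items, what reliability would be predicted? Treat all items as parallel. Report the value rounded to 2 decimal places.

n = 57/59 = 0.9661
Spearman-Brown: r_new = n·r / (1 + (n − 1)·r)
r_new = 0.9661·0.78 / [1 + (0.9661 − 1)·0.78]
     = 0.7536 / 0.9736 = 0.7740

0.77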